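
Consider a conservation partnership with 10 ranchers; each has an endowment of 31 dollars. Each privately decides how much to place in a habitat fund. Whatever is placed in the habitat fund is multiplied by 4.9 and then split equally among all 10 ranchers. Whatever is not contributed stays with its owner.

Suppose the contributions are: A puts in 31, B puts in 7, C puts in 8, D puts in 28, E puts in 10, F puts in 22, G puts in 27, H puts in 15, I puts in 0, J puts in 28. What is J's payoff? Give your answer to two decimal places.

89.24 dollars

Total contributed: 31 + 7 + 8 + 28 + 10 + 22 + 27 + 15 + 0 + 28 = 176.
Each receives 4.9 × 176 / 10 = 86.24 from the habitat fund.
J keeps 31 − 28 = 3, so J's payoff is 3 + 86.24 = 89.24.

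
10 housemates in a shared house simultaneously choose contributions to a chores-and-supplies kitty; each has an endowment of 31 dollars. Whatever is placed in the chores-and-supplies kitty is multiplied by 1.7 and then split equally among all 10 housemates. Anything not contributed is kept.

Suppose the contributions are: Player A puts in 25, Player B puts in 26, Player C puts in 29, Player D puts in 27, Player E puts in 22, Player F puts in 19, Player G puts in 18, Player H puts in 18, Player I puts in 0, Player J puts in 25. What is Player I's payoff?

66.53 dollars

Total contributed: 25 + 26 + 29 + 27 + 22 + 19 + 18 + 18 + 0 + 25 = 209.
Each receives 1.7 × 209 / 10 = 35.53 from the chores-and-supplies kitty.
Player I keeps 31 − 0 = 31, so Player I's payoff is 31 + 35.53 = 66.53.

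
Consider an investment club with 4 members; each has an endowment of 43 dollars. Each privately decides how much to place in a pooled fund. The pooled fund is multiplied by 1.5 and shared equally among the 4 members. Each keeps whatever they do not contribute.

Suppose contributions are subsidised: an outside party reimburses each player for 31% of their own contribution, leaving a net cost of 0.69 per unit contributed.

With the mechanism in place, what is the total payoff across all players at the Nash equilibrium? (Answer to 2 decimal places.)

The effective private return is (1.5/4) / 0.69 = 0.5435, which is still under 1, so the mechanism doesn't change anyone's dominant strategy: zero contribution.
At the Nash equilibrium no one contributes; group total payoff = 4 × 43 = 172.

172.00 dollars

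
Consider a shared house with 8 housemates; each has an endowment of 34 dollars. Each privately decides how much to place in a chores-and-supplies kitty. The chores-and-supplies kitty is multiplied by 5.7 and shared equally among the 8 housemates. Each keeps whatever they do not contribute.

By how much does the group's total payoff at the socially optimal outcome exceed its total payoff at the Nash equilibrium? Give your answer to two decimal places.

1278.40 dollars

Each contributed unit returns 5.7/8 = 0.7125 to its contributor — below 1 — so contributing 0 is dominant for every player. At the Nash equilibrium everyone keeps their 34, and the group total is 8 × 34 = 272.
Each contributed unit returns 5.700 to the group as a whole (0.7125 to each of 8 players), which exceeds 1, so the social optimum is full contribution: group total = 5.700 × 272 = 1550.40.
Efficiency loss = 1550.40 − 272 = 1278.40.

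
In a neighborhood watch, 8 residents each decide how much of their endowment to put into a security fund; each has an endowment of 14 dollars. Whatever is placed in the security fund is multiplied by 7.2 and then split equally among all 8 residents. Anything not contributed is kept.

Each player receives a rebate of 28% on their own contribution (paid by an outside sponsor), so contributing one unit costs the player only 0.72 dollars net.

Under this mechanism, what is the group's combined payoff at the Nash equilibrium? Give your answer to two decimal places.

Under the mechanism each unit contributed yields (7.2/8) / 0.72 = 1.2500 back to its contributor per unit of net cost, which exceeds 1, making full contribution the dominant choice for everyone.
So the Nash equilibrium is full contribution by all 8; the group earns 8 × (14 × 0.28 + 7.2 × 14) = 837.76.

837.76 dollars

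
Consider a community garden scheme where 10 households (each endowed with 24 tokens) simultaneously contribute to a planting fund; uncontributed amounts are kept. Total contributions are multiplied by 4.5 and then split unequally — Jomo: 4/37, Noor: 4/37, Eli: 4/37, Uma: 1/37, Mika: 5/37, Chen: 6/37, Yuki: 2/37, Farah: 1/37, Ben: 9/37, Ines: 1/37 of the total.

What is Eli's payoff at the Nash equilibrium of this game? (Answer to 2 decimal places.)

35.68 tokens

For player j, contributing a unit is worthwhile iff 4.5 × (j's share) ≥ 1, i.e. iff j's share is at least 0.2222.
Ben alone (share 9/37) is above the threshold, contributing 24; the remaining 9 contribute 0. Total contributed: 24.
Eli keeps 24 and receives 4.5 × 24 × 4/37 = 11.68 from the planting fund, for a payoff of 35.68.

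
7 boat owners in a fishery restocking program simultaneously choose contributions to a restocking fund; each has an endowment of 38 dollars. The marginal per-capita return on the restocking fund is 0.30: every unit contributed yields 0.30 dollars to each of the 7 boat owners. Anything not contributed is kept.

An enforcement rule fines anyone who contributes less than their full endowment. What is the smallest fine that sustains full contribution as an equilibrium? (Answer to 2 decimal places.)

Given the others contribute fully, the best deviation is to contribute 0 (any partial contribution still incurs the fine and gives up units whose private return 0.30 is below 1).
Deviating from 38 to 0 saves 38 dollars but forfeits the deviator's share of the drop in the restocking fund: 0.30 × 38 = 11.40.
So the deviation gain is 38 − 11.40 = 26.60, and the fine must be at least 26.60 dollars to wipe it out.

26.60 dollars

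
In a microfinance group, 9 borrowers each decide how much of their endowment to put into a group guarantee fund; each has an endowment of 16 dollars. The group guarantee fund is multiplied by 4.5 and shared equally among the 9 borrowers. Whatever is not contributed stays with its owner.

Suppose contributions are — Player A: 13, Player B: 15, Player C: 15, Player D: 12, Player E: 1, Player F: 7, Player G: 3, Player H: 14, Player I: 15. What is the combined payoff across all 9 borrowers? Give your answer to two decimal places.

476.50 dollars

Total contributed: 13 + 15 + 15 + 12 + 1 + 7 + 3 + 14 + 15 = 95; total kept: 9 × 16 − 95 = 49.
The group guarantee fund pays out 4.5 × 95 = 427.50 in aggregate.
Group total = 49 + 427.50 = 476.50.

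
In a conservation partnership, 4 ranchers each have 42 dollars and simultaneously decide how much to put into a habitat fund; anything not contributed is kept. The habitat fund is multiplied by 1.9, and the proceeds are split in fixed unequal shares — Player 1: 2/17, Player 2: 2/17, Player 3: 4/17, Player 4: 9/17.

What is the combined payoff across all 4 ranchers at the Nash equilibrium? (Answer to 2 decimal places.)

205.80 dollars

For player j, contributing a unit is worthwhile iff 1.9 × (j's share) ≥ 1, i.e. iff j's share is at least 0.5263.
Player 4 alone (share 9/17) is above the threshold, contributing 42; the remaining 3 contribute 0. Total contributed: 42.
The habitat fund pays out 1.9 × 42 = 79.80 in total (split across the unequal shares, but the aggregate is all that matters for the group sum).
The 3 free-riders keep 42 each, adding 126. Group total = 126 + 79.80 = 205.80.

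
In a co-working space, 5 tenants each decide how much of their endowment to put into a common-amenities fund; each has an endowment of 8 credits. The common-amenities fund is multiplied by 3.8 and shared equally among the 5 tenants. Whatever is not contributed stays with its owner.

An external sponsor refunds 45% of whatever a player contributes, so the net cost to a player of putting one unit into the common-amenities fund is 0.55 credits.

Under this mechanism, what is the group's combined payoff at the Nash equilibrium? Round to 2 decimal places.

The effective private return per unit is now (3.8/5) / 0.55 = 1.3818 > 1, so every player's dominant strategy flips to full contribution.
At the Nash equilibrium everyone contributes 8. Group total payoff = 5 × (8 × 0.45 + 3.8 × 8) = 170.00.

170.00 credits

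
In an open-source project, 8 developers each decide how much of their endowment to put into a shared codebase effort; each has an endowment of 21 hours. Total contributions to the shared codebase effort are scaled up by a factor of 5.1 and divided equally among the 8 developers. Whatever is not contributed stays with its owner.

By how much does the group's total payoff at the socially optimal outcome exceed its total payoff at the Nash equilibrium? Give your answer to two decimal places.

688.80 hours

Each contributed unit returns 5.1/8 = 0.6375 to its contributor — below 1 — so contributing 0 is dominant for every player. At the Nash equilibrium everyone keeps their 21, and the group total is 8 × 21 = 168.
Each contributed unit returns 5.100 to the group as a whole (0.6375 to each of 8 players), which exceeds 1, so the social optimum is full contribution: group total = 5.100 × 168 = 856.80.
Efficiency loss = 856.80 − 168 = 688.80.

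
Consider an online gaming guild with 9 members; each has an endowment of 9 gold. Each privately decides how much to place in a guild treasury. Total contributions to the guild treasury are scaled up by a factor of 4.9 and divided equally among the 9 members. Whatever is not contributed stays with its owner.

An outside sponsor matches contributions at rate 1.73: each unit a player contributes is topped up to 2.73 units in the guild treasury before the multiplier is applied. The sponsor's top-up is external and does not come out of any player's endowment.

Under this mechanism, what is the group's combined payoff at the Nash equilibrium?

1083.54 gold

With the mechanism, a contributed unit returns 4.9 × 2.73 / 9 = 1.4863 per unit of net cost to the contributor — now above 1 — so contributing fully is weakly dominant for every player.
At the Nash equilibrium everyone contributes 9. Group total payoff = 4.9 × 2.73 × 81 = 1083.54.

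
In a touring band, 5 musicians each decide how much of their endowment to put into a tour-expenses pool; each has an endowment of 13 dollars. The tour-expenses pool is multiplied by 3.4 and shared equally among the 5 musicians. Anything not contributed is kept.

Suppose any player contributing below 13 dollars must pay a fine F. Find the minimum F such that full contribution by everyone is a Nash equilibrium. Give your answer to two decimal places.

4.16 dollars

Given the others contribute fully, the best deviation is to contribute 0 (any partial contribution still incurs the fine and gives up units whose private return 0.6800 is below 1).
Deviating from 13 to 0 saves 13 dollars but forfeits the deviator's share of the drop in the tour-expenses pool: 3.4/5 × 13 = 8.84.
So the deviation gain is 13 − 8.84 = 4.16, and the fine must be at least 4.16 dollars to wipe it out.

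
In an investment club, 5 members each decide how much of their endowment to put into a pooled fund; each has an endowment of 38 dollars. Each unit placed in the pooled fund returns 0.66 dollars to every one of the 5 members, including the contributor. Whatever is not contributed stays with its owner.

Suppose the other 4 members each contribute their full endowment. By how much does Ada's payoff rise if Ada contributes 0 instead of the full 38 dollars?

12.92 dollars

Switching from a contribution of 38 to 0 lets Ada keep an extra 38 dollars, but lowers the pooled fund by 38, which costs Ada their own share of that drop: 0.66 × 38 = 25.08.
Net gain = 38 − 25.08 = 12.92. The private return per contributed unit (0.66) is below 1, so free-riding is indeed the best response regardless of what the others do.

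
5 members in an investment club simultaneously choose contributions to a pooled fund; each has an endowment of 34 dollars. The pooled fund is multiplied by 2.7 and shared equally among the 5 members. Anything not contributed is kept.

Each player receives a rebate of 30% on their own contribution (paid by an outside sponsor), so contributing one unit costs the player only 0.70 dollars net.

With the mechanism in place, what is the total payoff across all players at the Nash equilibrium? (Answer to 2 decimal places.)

The effective private return is (2.7/5) / 0.70 = 0.7714, which is still under 1, so the mechanism doesn't change anyone's dominant strategy: zero contribution.
At the Nash equilibrium no one contributes; group total payoff = 5 × 34 = 170.

170.00 dollars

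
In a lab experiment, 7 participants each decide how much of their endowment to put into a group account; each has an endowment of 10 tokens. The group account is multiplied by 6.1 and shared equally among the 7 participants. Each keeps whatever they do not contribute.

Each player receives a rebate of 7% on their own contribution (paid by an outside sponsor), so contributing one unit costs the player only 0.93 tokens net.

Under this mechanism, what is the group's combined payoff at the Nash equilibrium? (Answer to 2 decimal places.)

70.00 tokens

Even with the mechanism, each unit contributed returns only (6.1/7) / 0.93 = 0.9370 per unit of net cost, so contributing nothing is still dominant.
At the Nash equilibrium no one contributes; group total payoff = 7 × 10 = 70.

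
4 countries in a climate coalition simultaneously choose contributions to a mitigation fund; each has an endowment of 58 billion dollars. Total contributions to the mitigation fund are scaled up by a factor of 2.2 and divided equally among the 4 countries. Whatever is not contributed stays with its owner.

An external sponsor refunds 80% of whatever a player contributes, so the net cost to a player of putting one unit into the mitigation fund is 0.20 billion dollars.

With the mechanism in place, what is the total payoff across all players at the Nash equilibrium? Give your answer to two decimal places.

696.00 billion dollars

The effective private return per unit is now (2.2/4) / 0.20 = 2.7500 > 1, so every player's dominant strategy flips to full contribution.
So the Nash equilibrium is full contribution by all 4; the group earns 4 × (58 × 0.80 + 2.2 × 58) = 696.00.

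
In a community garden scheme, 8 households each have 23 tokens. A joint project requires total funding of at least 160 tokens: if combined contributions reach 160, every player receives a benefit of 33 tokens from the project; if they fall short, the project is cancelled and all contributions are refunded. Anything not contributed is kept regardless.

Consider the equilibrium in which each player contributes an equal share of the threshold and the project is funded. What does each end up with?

36 tokens

Equal share of the threshold: 160/8 = 20.
At this profile no one gains by cutting their contribution: any cut drops the total below 160, the project is cancelled, contributions are refunded, and the deviator ends with 23, which is less than 23 − 20 + 33 = 36. Contributing more than 20 just wastes the excess. So contributing exactly 20 is a best response.
Each player's payoff: 23 − 20 + 33 = 36.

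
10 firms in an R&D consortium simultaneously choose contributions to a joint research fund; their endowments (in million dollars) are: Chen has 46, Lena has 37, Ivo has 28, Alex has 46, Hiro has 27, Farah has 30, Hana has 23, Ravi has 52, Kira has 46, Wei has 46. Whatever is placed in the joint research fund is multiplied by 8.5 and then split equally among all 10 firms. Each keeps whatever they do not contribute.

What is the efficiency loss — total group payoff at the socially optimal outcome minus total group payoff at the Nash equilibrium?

2857.50 million dollars

The private return per contributed unit is 8.5/10 = 0.8500 < 1 for every player regardless of endowment, so the Nash equilibrium is zero contribution and the group total is Σ E_j = 46 + 37 + 28 + 46 + 27 + 30 + 23 + 52 + 46 + 46 = 381.
Each contributed unit returns 8.500 to the group, so the social optimum is full contribution by everyone: group total = 8.500 × 381 = 3238.50.
Efficiency loss = (8.500 − 1) × 381 = 2857.50.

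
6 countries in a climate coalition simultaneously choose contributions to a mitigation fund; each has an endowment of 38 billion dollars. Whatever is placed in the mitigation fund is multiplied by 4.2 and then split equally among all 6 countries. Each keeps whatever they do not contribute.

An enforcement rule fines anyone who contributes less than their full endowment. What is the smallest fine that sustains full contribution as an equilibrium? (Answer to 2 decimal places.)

11.40 billion dollars

Given the others contribute fully, the best deviation is to contribute 0 (any partial contribution still incurs the fine and gives up units whose private return 0.7000 is below 1).
Deviating from 38 to 0 saves 38 billion dollars but forfeits the deviator's share of the drop in the mitigation fund: 4.2/6 × 38 = 26.60.
So the deviation gain is 38 − 26.60 = 11.40, and the fine must be at least 11.40 billion dollars to wipe it out.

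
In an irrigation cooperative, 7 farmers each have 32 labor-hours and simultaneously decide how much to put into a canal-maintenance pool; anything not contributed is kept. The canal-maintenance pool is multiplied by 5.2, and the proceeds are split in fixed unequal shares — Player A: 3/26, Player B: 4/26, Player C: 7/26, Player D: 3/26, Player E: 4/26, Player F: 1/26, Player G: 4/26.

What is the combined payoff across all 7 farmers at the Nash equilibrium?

Each unit j contributes comes back to j as 5.2 × (j's share), so j prefers to contribute only if that share exceeds 1/5.2 = 0.1923; otherwise keeping the unit dominates.
Only Player C (7/26) clears that bar, contributing 32; the remaining 6 contribute 0. Total contributed: 32.
The canal-maintenance pool pays out 5.2 × 32 = 166.40 in total (split across the unequal shares, but the aggregate is all that matters for the group sum).
The 6 free-riders keep 32 each, adding 192. Group total = 192 + 166.40 = 358.40.

358.40 labor-hours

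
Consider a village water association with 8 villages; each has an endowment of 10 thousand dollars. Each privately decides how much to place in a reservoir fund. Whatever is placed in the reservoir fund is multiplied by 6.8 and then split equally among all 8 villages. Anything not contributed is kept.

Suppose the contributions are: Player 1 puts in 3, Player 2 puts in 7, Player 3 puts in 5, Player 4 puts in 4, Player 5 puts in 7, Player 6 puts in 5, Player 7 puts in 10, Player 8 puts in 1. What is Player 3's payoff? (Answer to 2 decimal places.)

40.70 thousand dollars

Total contributed: 3 + 7 + 5 + 4 + 7 + 5 + 10 + 1 = 42.
Each receives 6.8 × 42 / 8 = 35.70 from the reservoir fund.
Player 3 keeps 10 − 5 = 5, so Player 3's payoff is 5 + 35.70 = 40.70.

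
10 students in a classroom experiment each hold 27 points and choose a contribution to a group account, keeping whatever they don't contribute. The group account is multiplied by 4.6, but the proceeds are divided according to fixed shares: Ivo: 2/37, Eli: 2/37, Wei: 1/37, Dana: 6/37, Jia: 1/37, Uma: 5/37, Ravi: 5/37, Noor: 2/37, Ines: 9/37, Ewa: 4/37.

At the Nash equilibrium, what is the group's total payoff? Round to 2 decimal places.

For player j, contributing a unit is worthwhile iff 4.6 × (j's share) ≥ 1, i.e. iff j's share is at least 0.2174.
Ines alone (share 9/37) is above the threshold, contributing 27; the remaining 9 contribute 0. Total contributed: 27.
The group account pays out 4.6 × 27 = 124.20 in total (split across the unequal shares, but the aggregate is all that matters for the group sum).
The 9 free-riders keep 27 each, adding 243. Group total = 243 + 124.20 = 367.20.

367.20 points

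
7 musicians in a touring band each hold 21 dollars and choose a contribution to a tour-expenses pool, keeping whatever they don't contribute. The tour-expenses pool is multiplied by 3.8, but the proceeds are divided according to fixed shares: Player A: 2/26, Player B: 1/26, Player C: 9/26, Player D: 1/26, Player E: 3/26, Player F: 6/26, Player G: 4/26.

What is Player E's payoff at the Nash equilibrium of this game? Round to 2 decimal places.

30.21 dollars

A player with share s gets back 3.8·s per unit contributed, so full contribution is dominant for anyone with s > 1/3.8 = 0.2632 and zero contribution is dominant for anyone below.
Player C alone (share 9/26) is above the threshold, contributing 21; the remaining 6 contribute 0. Total contributed: 21.
Player E keeps 21 and receives 3.8 × 21 × 3/26 = 9.21 from the tour-expenses pool, for a payoff of 30.21.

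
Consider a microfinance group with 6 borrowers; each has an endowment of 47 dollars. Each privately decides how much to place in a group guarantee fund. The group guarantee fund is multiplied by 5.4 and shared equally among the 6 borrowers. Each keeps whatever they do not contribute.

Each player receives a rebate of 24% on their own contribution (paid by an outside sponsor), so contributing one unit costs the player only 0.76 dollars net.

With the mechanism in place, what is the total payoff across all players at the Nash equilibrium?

The effective private return per unit is now (5.4/6) / 0.76 = 1.1842 > 1, so every player's dominant strategy flips to full contribution.
So the Nash equilibrium is full contribution by all 6; the group earns 6 × (47 × 0.24 + 5.4 × 47) = 1590.48.

1590.48 dollars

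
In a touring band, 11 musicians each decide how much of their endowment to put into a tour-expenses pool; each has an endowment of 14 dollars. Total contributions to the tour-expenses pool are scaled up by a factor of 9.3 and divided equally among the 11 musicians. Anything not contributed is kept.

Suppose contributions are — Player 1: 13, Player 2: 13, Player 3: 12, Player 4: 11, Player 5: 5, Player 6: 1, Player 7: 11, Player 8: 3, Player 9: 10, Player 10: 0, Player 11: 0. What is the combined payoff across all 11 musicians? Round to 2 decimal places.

Total contributed: 13 + 13 + 12 + 11 + 5 + 1 + 11 + 3 + 10 + 0 + 0 = 79; total kept: 11 × 14 − 79 = 75.
The tour-expenses pool pays out 9.3 × 79 = 734.70 in aggregate.
Group total = 75 + 734.70 = 809.70.

809.70 dollars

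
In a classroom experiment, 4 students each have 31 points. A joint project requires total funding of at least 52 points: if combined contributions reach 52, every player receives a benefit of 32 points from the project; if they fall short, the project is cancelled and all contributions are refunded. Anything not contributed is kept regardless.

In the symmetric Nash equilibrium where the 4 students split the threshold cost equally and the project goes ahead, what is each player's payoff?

Equal share of the threshold: 52/4 = 13.
At this profile no one gains by cutting their contribution: any cut drops the total below 52, the project is cancelled, contributions are refunded, and the deviator ends with 31, which is less than 31 − 13 + 32 = 50. Contributing more than 13 just wastes the excess. So contributing exactly 13 is a best response.
Each player's payoff: 31 − 13 + 32 = 50.

50 points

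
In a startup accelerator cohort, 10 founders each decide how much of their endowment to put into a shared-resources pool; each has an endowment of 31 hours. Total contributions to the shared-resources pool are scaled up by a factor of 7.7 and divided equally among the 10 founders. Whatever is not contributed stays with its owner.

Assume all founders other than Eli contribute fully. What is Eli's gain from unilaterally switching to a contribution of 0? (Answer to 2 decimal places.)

7.13 hours

Switching from a contribution of 31 to 0 lets Eli keep an extra 31 hours, but lowers the shared-resources pool by 31, which costs Eli their own share of that drop: 7.7/10 × 31 = 23.87.
Net gain = 31 − 23.87 = 7.13. The private return per contributed unit (0.7700) is below 1, so free-riding is indeed the best response regardless of what the others do.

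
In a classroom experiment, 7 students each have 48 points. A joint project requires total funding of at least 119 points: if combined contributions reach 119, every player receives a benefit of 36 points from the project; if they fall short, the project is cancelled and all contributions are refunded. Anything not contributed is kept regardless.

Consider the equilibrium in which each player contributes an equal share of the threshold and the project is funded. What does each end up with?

Equal share of the threshold: 119/7 = 17.
At this profile no one gains by cutting their contribution: any cut drops the total below 119, the project is cancelled, contributions are refunded, and the deviator ends with 48, which is less than 48 − 17 + 36 = 67. Contributing more than 17 just wastes the excess. So contributing exactly 17 is a best response.
Each player's payoff: 48 − 17 + 36 = 67.

67 points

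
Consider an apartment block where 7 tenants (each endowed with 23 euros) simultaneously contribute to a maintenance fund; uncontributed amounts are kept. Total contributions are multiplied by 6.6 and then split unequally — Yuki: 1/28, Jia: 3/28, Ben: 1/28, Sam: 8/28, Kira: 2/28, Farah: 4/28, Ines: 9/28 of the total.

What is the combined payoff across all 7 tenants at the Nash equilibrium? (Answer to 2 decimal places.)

418.60 euros

A player with share s gets back 6.6·s per unit contributed, so full contribution is dominant for anyone with s > 1/6.6 = 0.1515 and zero contribution is dominant for anyone below.
Sam and Ines are above the threshold, contributing 23 each; the remaining 5 contribute 0. Total contributed: 46.
The maintenance fund pays out 6.6 × 46 = 303.60 in total (split across the unequal shares, but the aggregate is all that matters for the group sum).
The 5 free-riders keep 23 each, adding 115. Group total = 115 + 303.60 = 418.60.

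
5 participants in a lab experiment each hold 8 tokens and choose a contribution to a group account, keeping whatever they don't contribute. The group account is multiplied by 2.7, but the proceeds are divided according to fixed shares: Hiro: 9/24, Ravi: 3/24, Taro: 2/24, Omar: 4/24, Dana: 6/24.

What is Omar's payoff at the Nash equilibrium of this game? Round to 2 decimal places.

Player j's private return per contributed unit is 2.7 × (j's share). Contributing is weakly dominant for j when that share is at least 1/2.7 = 0.3704, and contributing 0 is dominant otherwise.
Hiro alone (share 9/24) is above the threshold, contributing 8; the remaining 4 contribute 0. Total contributed: 8.
Omar keeps 8 and receives 2.7 × 8 × 4/24 = 3.60 from the group account, for a payoff of 11.60.

11.60 tokens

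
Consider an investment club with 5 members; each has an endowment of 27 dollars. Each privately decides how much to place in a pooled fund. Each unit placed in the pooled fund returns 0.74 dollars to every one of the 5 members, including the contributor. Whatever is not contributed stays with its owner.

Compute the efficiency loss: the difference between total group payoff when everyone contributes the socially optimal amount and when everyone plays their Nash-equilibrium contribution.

364.50 dollars

The private return per contributed unit is 0.74 < 1, so contributing 0 is dominant for every player. At the Nash equilibrium everyone keeps their 27, and the group total is 5 × 27 = 135.
Each contributed unit returns 3.700 to the group as a whole (0.74 to each of 5 players), which exceeds 1, so the social optimum is full contribution: group total = 3.700 × 135 = 499.50.
Efficiency loss = 499.50 − 135 = 364.50.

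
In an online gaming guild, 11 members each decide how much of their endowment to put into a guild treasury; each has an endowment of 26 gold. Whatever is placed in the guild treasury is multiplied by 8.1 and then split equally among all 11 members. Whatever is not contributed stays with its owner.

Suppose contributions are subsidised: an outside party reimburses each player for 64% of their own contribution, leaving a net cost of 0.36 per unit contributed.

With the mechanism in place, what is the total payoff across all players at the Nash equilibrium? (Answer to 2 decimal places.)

With the mechanism, a contributed unit returns (8.1/11) / 0.36 = 2.0455 per unit of net cost to the contributor — now above 1 — so contributing fully is weakly dominant for every player.
So the Nash equilibrium is full contribution by all 11; the group earns 11 × (26 × 0.64 + 8.1 × 26) = 2499.64.

2499.64 gold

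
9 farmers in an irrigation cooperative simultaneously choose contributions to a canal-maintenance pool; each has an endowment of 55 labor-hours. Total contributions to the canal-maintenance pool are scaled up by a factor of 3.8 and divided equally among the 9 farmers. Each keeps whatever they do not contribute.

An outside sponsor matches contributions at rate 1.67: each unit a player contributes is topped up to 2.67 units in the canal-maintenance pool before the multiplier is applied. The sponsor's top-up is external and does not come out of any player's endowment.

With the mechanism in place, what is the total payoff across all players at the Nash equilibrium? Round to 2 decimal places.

5022.27 labor-hours

The effective private return per unit is now 3.8 × 2.67 / 9 = 1.1273 > 1, so every player's dominant strategy flips to full contribution.
At the Nash equilibrium everyone contributes 55. Group total payoff = 3.8 × 2.67 × 495 = 5022.27.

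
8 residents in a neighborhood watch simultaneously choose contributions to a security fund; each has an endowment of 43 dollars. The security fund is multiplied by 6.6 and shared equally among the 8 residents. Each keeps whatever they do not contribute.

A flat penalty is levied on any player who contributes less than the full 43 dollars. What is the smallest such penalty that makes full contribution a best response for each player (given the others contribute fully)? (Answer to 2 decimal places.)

Given the others contribute fully, the best deviation is to contribute 0 (any partial contribution still incurs the fine and gives up units whose private return 0.8250 is below 1).
Deviating from 43 to 0 saves 43 dollars but forfeits the deviator's share of the drop in the security fund: 6.6/8 × 43 = 35.47.
So the deviation gain is 43 − 35.47 = 7.53, and the fine must be at least 7.53 dollars to wipe it out.

7.53 dollars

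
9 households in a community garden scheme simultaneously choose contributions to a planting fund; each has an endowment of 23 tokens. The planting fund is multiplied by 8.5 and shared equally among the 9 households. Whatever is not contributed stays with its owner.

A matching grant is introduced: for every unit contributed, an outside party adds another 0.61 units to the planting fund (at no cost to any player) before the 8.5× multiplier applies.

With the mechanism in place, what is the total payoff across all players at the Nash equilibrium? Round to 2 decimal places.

2832.80 tokens

With the mechanism, a contributed unit returns 8.5 × 1.61 / 9 = 1.5206 per unit of net cost to the contributor — now above 1 — so contributing fully is weakly dominant for every player.
At the Nash equilibrium everyone contributes 23. Group total payoff = 8.5 × 1.61 × 207 = 2832.80.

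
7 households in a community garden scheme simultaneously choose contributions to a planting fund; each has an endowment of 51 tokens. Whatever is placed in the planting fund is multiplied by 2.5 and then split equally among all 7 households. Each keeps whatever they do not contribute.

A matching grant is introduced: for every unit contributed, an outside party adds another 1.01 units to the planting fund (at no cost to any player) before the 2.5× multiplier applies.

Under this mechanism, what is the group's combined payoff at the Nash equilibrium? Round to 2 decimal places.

With the mechanism, a contributed unit returns 2.5 × 2.01 / 7 = 0.7179 per unit of net cost — still below 1 — so contributing 0 remains dominant for every player.
At the Nash equilibrium no one contributes; group total payoff = 7 × 51 = 357.

357.00 tokens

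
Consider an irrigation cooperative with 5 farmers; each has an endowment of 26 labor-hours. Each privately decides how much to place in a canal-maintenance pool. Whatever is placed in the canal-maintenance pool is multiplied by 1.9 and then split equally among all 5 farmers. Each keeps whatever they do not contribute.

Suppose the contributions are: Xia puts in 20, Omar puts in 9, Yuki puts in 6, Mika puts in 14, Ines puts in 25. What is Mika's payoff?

40.12 labor-hours

Total contributed: 20 + 9 + 6 + 14 + 25 = 74.
Each receives 1.9 × 74 / 5 = 28.12 from the canal-maintenance pool.
Mika keeps 26 − 14 = 12, so Mika's payoff is 12 + 28.12 = 40.12.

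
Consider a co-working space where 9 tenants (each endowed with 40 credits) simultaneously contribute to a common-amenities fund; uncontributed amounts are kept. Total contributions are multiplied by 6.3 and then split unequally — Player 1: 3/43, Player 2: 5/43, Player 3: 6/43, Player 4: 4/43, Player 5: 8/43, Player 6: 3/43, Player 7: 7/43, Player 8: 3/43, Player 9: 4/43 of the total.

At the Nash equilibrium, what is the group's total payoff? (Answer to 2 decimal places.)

784.00 credits

Each unit j contributes comes back to j as 6.3 × (j's share), so j prefers to contribute only if that share exceeds 1/6.3 = 0.1587; otherwise keeping the unit dominates.
Player 5 and Player 7 clear that bar, contributing 40 each; the remaining 7 contribute 0. Total contributed: 80.
The common-amenities fund pays out 6.3 × 80 = 504.00 in total (split across the unequal shares, but the aggregate is all that matters for the group sum).
The 7 free-riders keep 40 each, adding 280. Group total = 280 + 504.00 = 784.00.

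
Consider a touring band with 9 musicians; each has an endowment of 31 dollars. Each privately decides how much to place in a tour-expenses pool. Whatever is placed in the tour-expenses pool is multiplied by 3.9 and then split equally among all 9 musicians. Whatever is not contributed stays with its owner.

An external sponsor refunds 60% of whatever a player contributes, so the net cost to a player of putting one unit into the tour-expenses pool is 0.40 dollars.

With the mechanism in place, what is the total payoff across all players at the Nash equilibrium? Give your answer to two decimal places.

1255.50 dollars

Under the mechanism each unit contributed yields (3.9/9) / 0.40 = 1.0833 back to its contributor per unit of net cost, which exceeds 1, making full contribution the dominant choice for everyone.
So the Nash equilibrium is full contribution by all 9; the group earns 9 × (31 × 0.60 + 3.9 × 31) = 1255.50.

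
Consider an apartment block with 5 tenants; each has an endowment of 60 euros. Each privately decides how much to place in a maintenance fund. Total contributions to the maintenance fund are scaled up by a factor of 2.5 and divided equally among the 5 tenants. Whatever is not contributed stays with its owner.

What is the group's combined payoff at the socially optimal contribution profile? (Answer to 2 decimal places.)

750.00 euros

Each contributed unit returns 2.500 to the group as a whole (0.5000 to each of 5 players), which exceeds 1, so the social optimum is full contribution: group total = 2.500 × 300 = 750.00.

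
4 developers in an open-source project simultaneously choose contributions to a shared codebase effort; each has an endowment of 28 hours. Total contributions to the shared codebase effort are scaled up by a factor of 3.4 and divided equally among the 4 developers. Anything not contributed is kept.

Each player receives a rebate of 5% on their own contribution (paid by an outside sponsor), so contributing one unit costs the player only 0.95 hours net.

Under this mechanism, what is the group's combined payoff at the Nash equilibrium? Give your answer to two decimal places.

112.00 hours

Even with the mechanism, each unit contributed returns only (3.4/4) / 0.95 = 0.8947 per unit of net cost, so contributing nothing is still dominant.
At the Nash equilibrium no one contributes; group total payoff = 4 × 28 = 112.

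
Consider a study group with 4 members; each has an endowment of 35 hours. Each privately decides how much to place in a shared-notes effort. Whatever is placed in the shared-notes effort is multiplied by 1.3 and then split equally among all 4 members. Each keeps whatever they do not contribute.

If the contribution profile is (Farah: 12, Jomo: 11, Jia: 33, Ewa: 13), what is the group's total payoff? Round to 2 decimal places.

160.70 hours

Total contributed: 12 + 11 + 33 + 13 = 69; total kept: 4 × 35 − 69 = 71.
The shared-notes effort pays out 1.3 × 69 = 89.70 in aggregate.
Group total = 71 + 89.70 = 160.70.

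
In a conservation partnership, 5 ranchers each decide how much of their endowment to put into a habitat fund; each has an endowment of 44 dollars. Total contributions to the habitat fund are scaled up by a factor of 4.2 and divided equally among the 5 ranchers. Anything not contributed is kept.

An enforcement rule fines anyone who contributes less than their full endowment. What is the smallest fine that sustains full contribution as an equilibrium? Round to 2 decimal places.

7.04 dollars

Given the others contribute fully, the best deviation is to contribute 0 (any partial contribution still incurs the fine and gives up units whose private return 0.8400 is below 1).
Deviating from 44 to 0 saves 44 dollars but forfeits the deviator's share of the drop in the habitat fund: 4.2/5 × 44 = 36.96.
So the deviation gain is 44 − 36.96 = 7.04, and the fine must be at least 7.04 dollars to wipe it out.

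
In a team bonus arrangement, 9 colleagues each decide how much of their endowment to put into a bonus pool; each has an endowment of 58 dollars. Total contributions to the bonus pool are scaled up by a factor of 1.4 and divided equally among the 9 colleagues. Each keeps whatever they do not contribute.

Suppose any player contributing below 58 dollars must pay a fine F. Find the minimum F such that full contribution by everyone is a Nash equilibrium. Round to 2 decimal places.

Given the others contribute fully, the best deviation is to contribute 0 (any partial contribution still incurs the fine and gives up units whose private return 0.1556 is below 1).
Deviating from 58 to 0 saves 58 dollars but forfeits the deviator's share of the drop in the bonus pool: 1.4/9 × 58 = 9.02.
So the deviation gain is 58 − 9.02 = 48.98, and the fine must be at least 48.98 dollars to wipe it out.

48.98 dollars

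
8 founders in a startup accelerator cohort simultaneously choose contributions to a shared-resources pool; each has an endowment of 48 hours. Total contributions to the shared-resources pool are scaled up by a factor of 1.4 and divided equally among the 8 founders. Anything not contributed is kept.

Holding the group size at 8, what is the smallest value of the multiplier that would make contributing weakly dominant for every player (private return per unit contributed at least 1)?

A contributed unit returns (multiplier)/8 to its contributor.
This reaches 1 exactly when the multiplier is 8.

8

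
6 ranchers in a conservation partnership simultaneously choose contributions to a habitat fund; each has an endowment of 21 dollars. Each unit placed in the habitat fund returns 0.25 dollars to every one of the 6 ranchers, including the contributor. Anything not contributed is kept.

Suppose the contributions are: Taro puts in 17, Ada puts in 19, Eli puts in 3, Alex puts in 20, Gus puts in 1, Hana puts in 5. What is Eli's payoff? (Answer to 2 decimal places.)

Total contributed: 17 + 19 + 3 + 20 + 1 + 5 = 65.
Each receives 0.25 × 65 = 16.25 from the habitat fund.
Eli keeps 21 − 3 = 18, so Eli's payoff is 18 + 16.25 = 34.25.

34.25 dollars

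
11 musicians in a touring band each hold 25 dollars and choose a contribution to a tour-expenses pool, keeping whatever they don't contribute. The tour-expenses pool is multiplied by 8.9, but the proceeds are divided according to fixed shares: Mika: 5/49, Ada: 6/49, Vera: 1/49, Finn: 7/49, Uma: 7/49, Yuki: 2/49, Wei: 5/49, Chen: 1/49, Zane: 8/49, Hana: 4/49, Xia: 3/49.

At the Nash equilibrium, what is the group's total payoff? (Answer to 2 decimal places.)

Player j's private return per contributed unit is 8.9 × (j's share). Contributing is weakly dominant for j when that share is at least 1/8.9 = 0.1124, and contributing 0 is dominant otherwise.
The shares above 0.1124 belong to Ada, Finn, Uma and Zane, contributing 25 each; the remaining 7 contribute 0. Total contributed: 100.
The tour-expenses pool pays out 8.9 × 100 = 890.00 in total (split across the unequal shares, but the aggregate is all that matters for the group sum).
The 7 free-riders keep 25 each, adding 175. Group total = 175 + 890.00 = 1065.00.

1065.00 dollars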